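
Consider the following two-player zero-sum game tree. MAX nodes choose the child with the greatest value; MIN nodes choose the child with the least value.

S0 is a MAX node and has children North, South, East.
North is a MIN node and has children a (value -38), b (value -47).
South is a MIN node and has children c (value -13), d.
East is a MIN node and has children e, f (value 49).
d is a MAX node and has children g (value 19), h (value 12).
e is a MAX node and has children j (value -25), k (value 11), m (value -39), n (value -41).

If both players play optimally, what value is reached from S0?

11

North (MIN): min(-38, -47) = -47
d (MAX): max(19, 12) = 19
South (MIN): min(-13, 19) = -13
e (MAX): max(-25, 11, -39, -41) = 11
East (MIN): min(11, 49) = 11
S0 (MAX): max(-47, -13, 11) = 11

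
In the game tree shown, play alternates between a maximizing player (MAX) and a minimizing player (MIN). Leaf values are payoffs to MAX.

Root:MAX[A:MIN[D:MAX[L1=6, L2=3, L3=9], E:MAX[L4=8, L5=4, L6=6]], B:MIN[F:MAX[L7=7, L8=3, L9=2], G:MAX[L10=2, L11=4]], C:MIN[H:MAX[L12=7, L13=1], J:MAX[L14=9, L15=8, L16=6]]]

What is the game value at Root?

D (MAX): max(6, 3, 9) = 9
E (MAX): max(8, 4, 6) = 8
A (MIN): min(9, 8) = 8
F (MAX): max(7, 3, 2) = 7
G (MAX): max(2, 4) = 4
B (MIN): min(7, 4) = 4
H (MAX): max(7, 1) = 7
J (MAX): max(9, 8, 6) = 9
C (MIN): min(7, 9) = 7
Root (MAX): max(8, 4, 7) = 8

8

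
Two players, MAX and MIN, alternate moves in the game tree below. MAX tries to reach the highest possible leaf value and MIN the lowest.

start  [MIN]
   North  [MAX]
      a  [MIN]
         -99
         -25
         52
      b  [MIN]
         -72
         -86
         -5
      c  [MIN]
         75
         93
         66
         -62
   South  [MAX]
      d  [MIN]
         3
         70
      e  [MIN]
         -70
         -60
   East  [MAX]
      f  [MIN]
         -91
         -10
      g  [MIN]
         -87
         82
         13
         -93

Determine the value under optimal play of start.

a (MIN): min(-99, -25, 52) = -99
b (MIN): min(-72, -86, -5) = -86
c (MIN): min(75, 93, 66, -62) = -62
North (MAX): max(-99, -86, -62) = -62
d (MIN): min(3, 70) = 3
e (MIN): min(-70, -60) = -70
South (MAX): max(3, -70) = 3
f (MIN): min(-91, -10) = -91
g (MIN): min(-87, 82, 13, -93) = -93
East (MAX): max(-91, -93) = -91
start (MIN): min(-62, 3, -91) = -91

-91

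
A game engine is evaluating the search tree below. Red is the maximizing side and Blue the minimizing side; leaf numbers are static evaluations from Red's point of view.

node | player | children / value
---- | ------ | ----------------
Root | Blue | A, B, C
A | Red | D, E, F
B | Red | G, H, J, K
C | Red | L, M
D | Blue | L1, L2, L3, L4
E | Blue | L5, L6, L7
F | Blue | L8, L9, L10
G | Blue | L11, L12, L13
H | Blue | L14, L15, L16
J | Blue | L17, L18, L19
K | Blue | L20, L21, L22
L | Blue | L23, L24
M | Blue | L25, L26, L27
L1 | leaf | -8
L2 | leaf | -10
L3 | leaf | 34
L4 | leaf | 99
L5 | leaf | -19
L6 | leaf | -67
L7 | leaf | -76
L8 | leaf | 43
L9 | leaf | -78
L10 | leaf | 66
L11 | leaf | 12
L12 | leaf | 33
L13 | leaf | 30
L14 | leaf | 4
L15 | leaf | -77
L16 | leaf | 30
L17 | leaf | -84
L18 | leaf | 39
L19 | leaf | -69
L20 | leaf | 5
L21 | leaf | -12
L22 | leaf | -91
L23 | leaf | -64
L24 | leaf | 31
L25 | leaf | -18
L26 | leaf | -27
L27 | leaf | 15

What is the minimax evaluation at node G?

G (Blue): min(12, 33, 30) = 12

12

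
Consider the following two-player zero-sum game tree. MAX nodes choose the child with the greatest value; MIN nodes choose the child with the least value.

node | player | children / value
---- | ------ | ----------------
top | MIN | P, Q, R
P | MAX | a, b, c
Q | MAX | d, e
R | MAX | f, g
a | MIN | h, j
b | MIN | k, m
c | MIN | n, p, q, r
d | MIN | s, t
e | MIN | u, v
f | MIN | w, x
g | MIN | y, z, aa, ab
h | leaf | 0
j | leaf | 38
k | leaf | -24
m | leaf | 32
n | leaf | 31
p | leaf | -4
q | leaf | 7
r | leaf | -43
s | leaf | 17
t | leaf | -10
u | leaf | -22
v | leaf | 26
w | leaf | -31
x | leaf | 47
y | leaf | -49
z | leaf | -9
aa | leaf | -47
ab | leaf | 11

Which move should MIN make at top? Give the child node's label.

a (MIN): min(0, 38) = 0
b (MIN): min(-24, 32) = -24
c (MIN): min(31, -4, 7, -43) = -43
P (MAX): max(0, -24, -43) = 0
d (MIN): min(17, -10) = -10
e (MIN): min(-22, 26) = -22
Q (MAX): max(-10, -22) = -10
f (MIN): min(-31, 47) = -31
g (MIN): min(-49, -9, -47, 11) = -49
R (MAX): max(-31, -49) = -31
top (MIN): min(0, -10, -31) = -31
MIN at top wants the lowest of {P=0, Q=-10, R=-31}, so chooses R.

R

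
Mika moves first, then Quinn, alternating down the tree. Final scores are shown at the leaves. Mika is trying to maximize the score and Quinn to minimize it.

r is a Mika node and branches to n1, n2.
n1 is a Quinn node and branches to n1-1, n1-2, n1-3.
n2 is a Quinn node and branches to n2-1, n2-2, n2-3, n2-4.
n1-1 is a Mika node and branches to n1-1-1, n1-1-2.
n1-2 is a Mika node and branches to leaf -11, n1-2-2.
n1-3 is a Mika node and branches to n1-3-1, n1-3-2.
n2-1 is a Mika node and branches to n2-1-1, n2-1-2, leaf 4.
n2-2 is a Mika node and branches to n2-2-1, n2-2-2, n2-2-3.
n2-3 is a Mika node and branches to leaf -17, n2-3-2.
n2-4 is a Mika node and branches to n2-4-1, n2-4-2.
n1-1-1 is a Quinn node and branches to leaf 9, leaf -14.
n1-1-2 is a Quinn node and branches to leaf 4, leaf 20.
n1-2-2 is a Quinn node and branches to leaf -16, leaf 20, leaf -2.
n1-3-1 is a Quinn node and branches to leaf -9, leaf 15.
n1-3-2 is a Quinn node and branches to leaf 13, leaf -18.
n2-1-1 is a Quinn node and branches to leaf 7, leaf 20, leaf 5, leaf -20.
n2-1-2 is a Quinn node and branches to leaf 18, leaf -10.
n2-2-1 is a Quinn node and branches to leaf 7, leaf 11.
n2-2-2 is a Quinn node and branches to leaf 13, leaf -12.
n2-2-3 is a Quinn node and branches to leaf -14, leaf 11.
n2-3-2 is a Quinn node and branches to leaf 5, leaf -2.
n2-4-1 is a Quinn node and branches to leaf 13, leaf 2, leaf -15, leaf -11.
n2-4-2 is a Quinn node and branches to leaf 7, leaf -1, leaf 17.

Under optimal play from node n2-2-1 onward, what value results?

n2-2-1 (Quinn): min(7, 11) = 7

7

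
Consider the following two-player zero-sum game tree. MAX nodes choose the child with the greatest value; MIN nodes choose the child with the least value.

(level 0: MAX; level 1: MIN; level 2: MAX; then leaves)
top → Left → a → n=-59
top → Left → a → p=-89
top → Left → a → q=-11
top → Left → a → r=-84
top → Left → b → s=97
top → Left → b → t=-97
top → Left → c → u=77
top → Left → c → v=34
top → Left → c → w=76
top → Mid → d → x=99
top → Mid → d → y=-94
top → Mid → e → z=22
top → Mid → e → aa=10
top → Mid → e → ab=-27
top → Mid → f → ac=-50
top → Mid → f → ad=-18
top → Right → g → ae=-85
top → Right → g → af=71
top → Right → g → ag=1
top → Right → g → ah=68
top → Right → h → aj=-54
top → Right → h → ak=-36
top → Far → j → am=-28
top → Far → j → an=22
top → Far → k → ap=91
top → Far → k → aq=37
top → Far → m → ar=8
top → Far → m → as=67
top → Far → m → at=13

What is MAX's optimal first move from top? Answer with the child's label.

Far

a (MAX): max(-59, -89, -11, -84) = -11
b (MAX): max(97, -97) = 97
c (MAX): max(77, 34, 76) = 77
Left (MIN): min(-11, 97, 77) = -11
d (MAX): max(99, -94) = 99
e (MAX): max(22, 10, -27) = 22
f (MAX): max(-50, -18) = -18
Mid (MIN): min(99, 22, -18) = -18
g (MAX): max(-85, 71, 1, 68) = 71
h (MAX): max(-54, -36) = -36
Right (MIN): min(71, -36) = -36
j (MAX): max(-28, 22) = 22
k (MAX): max(91, 37) = 91
m (MAX): max(8, 67, 13) = 67
Far (MIN): min(22, 91, 67) = 22
top (MAX): max(-11, -18, -36, 22) = 22
MAX at top wants the highest of {Left=-11, Mid=-18, Right=-36, Far=22}, so chooses Far.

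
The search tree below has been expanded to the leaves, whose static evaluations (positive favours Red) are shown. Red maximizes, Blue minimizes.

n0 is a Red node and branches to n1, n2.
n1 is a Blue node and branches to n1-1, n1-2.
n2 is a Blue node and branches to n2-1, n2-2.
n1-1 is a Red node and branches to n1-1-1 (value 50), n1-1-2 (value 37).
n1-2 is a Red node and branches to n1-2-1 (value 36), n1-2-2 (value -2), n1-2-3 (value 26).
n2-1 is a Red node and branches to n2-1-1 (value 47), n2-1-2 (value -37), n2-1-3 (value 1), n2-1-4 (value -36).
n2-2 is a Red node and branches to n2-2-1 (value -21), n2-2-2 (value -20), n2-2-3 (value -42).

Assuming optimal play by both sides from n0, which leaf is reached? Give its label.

n1-2-1

n1-1 (Red): max(50, 37) = 50
n1-2 (Red): max(36, -2, 26) = 36
n1 (Blue): min(50, 36) = 36
n2-1 (Red): max(47, -37, 1, -36) = 47
n2-2 (Red): max(-21, -20, -42) = -20
n2 (Blue): min(47, -20) = -20
n0 (Red): max(36, -20) = 36
At n0, Red picks n1 (highest: 36).
At n1, Blue picks n1-2 (lowest: 36).
At n1-2, Red picks n1-2-1 (highest: 36).
Terminal value 36.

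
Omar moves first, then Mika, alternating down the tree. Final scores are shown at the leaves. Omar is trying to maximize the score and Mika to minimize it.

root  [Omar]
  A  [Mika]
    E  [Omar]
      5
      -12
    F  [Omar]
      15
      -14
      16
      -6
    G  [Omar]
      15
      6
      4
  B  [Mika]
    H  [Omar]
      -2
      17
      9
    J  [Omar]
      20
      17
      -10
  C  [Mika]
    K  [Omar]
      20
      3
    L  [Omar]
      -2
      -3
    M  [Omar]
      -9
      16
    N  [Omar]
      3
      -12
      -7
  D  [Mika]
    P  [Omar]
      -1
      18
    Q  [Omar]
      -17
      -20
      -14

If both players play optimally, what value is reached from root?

E (Omar): max(5, -12) = 5
F (Omar): max(15, -14, 16, -6) = 16
G (Omar): max(15, 6, 4) = 15
A (Mika): min(5, 16, 15) = 5
H (Omar): max(-2, 17, 9) = 17
J (Omar): max(20, 17, -10) = 20
B (Mika): min(17, 20) = 17
K (Omar): max(20, 3) = 20
L (Omar): max(-2, -3) = -2
M (Omar): max(-9, 16) = 16
N (Omar): max(3, -12, -7) = 3
C (Mika): min(20, -2, 16, 3) = -2
P (Omar): max(-1, 18) = 18
Q (Omar): max(-17, -20, -14) = -14
D (Mika): min(18, -14) = -14
root (Omar): max(5, 17, -2, -14) = 17

17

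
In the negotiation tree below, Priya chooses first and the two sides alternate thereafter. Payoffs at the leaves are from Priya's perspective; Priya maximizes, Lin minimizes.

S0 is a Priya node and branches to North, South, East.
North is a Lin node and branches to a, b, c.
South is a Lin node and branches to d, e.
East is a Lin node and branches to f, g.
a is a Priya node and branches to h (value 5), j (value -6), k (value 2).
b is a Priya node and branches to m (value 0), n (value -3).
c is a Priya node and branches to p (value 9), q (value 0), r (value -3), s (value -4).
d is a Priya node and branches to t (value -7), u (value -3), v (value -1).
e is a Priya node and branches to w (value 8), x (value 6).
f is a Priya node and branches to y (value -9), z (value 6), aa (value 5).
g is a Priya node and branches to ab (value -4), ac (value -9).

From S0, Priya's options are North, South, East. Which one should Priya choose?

North

a (Priya): max(5, -6, 2) = 5
b (Priya): max(0, -3) = 0
c (Priya): max(9, 0, -3, -4) = 9
North (Lin): min(5, 0, 9) = 0
d (Priya): max(-7, -3, -1) = -1
e (Priya): max(8, 6) = 8
South (Lin): min(-1, 8) = -1
f (Priya): max(-9, 6, 5) = 6
g (Priya): max(-4, -9) = -4
East (Lin): min(6, -4) = -4
S0 (Priya): max(0, -1, -4) = 0
Priya at S0 wants the highest of {North=0, South=-1, East=-4}, so chooses North.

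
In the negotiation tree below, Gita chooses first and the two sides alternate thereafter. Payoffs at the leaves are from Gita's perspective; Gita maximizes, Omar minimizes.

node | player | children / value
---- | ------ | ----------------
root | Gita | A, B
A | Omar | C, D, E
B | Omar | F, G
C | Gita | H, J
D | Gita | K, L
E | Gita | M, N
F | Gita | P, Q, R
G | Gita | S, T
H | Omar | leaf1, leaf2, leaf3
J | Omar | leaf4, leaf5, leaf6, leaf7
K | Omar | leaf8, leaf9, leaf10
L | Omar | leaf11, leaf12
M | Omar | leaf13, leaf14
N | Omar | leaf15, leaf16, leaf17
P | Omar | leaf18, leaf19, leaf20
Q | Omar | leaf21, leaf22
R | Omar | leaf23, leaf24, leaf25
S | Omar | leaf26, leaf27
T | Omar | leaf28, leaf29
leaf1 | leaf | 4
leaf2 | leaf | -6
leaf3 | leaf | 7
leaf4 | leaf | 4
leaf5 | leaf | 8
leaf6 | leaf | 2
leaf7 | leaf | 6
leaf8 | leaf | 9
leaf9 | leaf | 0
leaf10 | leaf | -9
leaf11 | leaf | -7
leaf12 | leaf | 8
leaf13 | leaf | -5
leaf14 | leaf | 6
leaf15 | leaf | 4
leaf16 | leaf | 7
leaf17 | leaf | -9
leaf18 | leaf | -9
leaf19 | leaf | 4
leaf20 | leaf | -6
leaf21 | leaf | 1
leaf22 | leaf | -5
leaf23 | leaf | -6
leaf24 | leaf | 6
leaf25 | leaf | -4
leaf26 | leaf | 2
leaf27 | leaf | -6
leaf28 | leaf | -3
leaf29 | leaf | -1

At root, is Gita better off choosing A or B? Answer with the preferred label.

H (Omar): min(4, -6, 7) = -6
J (Omar): min(4, 8, 2, 6) = 2
C (Gita): max(-6, 2) = 2
K (Omar): min(9, 0, -9) = -9
L (Omar): min(-7, 8) = -7
D (Gita): max(-9, -7) = -7
M (Omar): min(-5, 6) = -5
N (Omar): min(4, 7, -9) = -9
E (Gita): max(-5, -9) = -5
A (Omar): min(2, -7, -5) = -7
P (Omar): min(-9, 4, -6) = -9
Q (Omar): min(1, -5) = -5
R (Omar): min(-6, 6, -4) = -6
F (Gita): max(-9, -5, -6) = -5
S (Omar): min(2, -6) = -6
T (Omar): min(-3, -1) = -3
G (Gita): max(-6, -3) = -3
B (Omar): min(-5, -3) = -5
Gita prefers the higher value; A=-7, B=-5. B is better since -5 > -7.

B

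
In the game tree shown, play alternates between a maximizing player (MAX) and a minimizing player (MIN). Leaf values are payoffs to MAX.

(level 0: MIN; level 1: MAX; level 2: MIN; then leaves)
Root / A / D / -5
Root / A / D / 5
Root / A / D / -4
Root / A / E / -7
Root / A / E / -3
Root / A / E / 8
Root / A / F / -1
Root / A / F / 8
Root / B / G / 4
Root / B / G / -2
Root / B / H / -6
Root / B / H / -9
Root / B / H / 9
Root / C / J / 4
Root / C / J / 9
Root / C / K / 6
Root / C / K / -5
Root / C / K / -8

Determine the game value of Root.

-2

D (MIN): min(-5, 5, -4) = -5
E (MIN): min(-7, -3, 8) = -7
F (MIN): min(-1, 8) = -1
A (MAX): max(-5, -7, -1) = -1
G (MIN): min(4, -2) = -2
H (MIN): min(-6, -9, 9) = -9
B (MAX): max(-2, -9) = -2
J (MIN): min(4, 9) = 4
K (MIN): min(6, -5, -8) = -8
C (MAX): max(4, -8) = 4
Root (MIN): min(-1, -2, 4) = -2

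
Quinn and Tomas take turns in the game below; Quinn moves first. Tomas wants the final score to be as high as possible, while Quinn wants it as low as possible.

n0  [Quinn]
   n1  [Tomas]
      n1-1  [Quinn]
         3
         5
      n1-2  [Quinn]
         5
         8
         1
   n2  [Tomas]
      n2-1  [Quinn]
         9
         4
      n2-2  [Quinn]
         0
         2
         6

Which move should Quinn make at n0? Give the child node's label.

n1

n1-1 (Quinn): min(3, 5) = 3
n1-2 (Quinn): min(5, 8, 1) = 1
n1 (Tomas): max(3, 1) = 3
n2-1 (Quinn): min(9, 4) = 4
n2-2 (Quinn): min(0, 2, 6) = 0
n2 (Tomas): max(4, 0) = 4
n0 (Quinn): min(3, 4) = 3
Quinn at n0 wants the lowest of {n1=3, n2=4}, so chooses n1.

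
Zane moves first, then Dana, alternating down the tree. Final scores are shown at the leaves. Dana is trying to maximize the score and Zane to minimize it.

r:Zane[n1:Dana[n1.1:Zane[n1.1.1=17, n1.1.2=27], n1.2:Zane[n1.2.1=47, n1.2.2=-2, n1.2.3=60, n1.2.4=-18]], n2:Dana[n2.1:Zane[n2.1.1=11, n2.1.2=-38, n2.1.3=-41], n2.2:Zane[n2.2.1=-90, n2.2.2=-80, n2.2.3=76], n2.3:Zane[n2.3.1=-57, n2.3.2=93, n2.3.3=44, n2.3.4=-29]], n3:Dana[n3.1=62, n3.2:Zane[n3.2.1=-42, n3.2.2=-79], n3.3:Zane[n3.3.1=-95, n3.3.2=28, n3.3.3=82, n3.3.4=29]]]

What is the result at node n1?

n1.1 (Zane): min(17, 27) = 17
n1.2 (Zane): min(47, -2, 60, -18) = -18
n1 (Dana): max(17, -18) = 17

17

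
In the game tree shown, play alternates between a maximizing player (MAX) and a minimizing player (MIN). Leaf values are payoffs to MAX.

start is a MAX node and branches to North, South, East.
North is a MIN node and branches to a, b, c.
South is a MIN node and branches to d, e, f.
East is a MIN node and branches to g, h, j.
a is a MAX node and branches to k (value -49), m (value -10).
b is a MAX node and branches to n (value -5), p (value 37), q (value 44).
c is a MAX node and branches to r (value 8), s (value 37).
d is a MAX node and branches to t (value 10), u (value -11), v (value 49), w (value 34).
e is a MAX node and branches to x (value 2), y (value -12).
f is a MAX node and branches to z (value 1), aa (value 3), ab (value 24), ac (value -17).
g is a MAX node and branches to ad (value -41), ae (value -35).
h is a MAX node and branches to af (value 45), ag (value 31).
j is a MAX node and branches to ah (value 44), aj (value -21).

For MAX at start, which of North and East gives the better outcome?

a (MAX): max(-49, -10) = -10
b (MAX): max(-5, 37, 44) = 44
c (MAX): max(8, 37) = 37
North (MIN): min(-10, 44, 37) = -10
g (MAX): max(-41, -35) = -35
h (MAX): max(45, 31) = 45
j (MAX): max(44, -21) = 44
East (MIN): min(-35, 45, 44) = -35
MAX prefers the higher value; North=-10, East=-35. North is better since -10 > -35.

North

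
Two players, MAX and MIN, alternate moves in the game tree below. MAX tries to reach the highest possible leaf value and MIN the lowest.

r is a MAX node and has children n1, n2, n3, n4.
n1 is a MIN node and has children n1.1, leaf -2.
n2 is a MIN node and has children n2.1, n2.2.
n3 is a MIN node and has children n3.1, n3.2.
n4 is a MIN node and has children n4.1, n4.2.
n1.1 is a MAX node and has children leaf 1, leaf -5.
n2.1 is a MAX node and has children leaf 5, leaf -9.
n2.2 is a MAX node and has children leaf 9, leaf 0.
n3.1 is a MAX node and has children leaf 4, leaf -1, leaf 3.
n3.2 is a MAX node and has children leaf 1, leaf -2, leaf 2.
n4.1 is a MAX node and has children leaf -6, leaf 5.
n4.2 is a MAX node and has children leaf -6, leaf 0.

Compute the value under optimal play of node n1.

-2

n1.1 (MAX): max(1, -5) = 1
n1 (MIN): min(1, -2) = -2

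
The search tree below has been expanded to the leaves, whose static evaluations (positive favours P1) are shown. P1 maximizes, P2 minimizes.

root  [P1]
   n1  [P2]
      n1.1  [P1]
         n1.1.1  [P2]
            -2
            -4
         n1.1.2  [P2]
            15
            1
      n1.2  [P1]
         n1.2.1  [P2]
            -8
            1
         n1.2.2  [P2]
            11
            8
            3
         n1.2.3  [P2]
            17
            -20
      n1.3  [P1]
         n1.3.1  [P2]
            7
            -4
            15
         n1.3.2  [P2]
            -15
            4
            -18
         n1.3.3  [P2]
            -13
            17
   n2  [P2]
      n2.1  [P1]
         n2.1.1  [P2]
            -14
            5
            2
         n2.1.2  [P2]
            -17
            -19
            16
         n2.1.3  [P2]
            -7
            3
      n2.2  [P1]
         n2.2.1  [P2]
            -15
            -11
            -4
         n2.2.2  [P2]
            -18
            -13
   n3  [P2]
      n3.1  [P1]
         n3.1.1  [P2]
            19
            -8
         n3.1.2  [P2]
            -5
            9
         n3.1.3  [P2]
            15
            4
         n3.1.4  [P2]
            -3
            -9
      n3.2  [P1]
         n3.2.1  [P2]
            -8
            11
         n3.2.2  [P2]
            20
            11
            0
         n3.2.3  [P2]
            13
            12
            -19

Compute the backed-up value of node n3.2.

n3.2.1 (P2): min(-8, 11) = -8
n3.2.2 (P2): min(20, 11, 0) = 0
n3.2.3 (P2): min(13, 12, -19) = -19
n3.2 (P1): max(-8, 0, -19) = 0

0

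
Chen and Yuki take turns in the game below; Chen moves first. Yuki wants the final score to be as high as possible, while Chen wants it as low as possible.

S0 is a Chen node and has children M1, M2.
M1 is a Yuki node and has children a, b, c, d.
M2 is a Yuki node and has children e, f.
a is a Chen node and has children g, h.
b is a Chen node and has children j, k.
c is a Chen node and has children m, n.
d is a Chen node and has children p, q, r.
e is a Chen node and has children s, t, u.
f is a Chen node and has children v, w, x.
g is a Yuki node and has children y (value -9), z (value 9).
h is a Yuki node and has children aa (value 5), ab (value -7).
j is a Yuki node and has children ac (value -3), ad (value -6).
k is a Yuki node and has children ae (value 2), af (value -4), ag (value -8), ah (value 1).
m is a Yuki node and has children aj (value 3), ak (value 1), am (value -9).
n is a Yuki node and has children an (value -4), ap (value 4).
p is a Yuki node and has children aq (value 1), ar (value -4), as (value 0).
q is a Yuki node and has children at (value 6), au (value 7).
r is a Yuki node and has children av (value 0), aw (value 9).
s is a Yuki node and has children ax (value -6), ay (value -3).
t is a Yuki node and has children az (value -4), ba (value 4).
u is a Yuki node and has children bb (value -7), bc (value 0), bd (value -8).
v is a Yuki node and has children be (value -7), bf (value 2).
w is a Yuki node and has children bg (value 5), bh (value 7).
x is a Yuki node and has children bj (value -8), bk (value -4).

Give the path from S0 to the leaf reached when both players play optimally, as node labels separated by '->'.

S0 -> M2 -> e -> s -> ay

g (Yuki): max(-9, 9) = 9
h (Yuki): max(5, -7) = 5
a (Chen): min(9, 5) = 5
j (Yuki): max(-3, -6) = -3
k (Yuki): max(2, -4, -8, 1) = 2
b (Chen): min(-3, 2) = -3
m (Yuki): max(3, 1, -9) = 3
n (Yuki): max(-4, 4) = 4
c (Chen): min(3, 4) = 3
p (Yuki): max(1, -4, 0) = 1
q (Yuki): max(6, 7) = 7
r (Yuki): max(0, 9) = 9
d (Chen): min(1, 7, 9) = 1
M1 (Yuki): max(5, -3, 3, 1) = 5
s (Yuki): max(-6, -3) = -3
t (Yuki): max(-4, 4) = 4
u (Yuki): max(-7, 0, -8) = 0
e (Chen): min(-3, 4, 0) = -3
v (Yuki): max(-7, 2) = 2
w (Yuki): max(5, 7) = 7
x (Yuki): max(-8, -4) = -4
f (Chen): min(2, 7, -4) = -4
M2 (Yuki): max(-3, -4) = -3
S0 (Chen): min(5, -3) = -3
At S0, Chen picks M2 (lowest: -3).
At M2, Yuki picks e (highest: -3).
At e, Chen picks s (lowest: -3).
At s, Yuki picks ay (highest: -3).
Terminal value -3.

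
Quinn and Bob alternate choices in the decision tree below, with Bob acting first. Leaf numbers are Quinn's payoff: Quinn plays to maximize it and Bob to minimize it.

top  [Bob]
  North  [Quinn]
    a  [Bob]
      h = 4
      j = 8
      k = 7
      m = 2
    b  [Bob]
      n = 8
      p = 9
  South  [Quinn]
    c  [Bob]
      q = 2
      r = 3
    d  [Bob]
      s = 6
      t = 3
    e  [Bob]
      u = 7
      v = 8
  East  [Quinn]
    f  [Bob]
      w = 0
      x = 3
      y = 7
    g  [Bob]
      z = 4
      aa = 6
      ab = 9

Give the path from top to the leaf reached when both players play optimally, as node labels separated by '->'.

top -> East -> g -> z

a (Bob): min(4, 8, 7, 2) = 2
b (Bob): min(8, 9) = 8
North (Quinn): max(2, 8) = 8
c (Bob): min(2, 3) = 2
d (Bob): min(6, 3) = 3
e (Bob): min(7, 8) = 7
South (Quinn): max(2, 3, 7) = 7
f (Bob): min(0, 3, 7) = 0
g (Bob): min(4, 6, 9) = 4
East (Quinn): max(0, 4) = 4
top (Bob): min(8, 7, 4) = 4
At top, Bob picks East (lowest: 4).
At East, Quinn picks g (highest: 4).
At g, Bob picks z (lowest: 4).
Terminal value 4.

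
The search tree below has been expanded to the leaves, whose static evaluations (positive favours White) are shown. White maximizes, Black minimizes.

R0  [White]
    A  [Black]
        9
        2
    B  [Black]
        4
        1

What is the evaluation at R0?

2

A (Black): min(9, 2) = 2
B (Black): min(4, 1) = 1
R0 (White): max(2, 1) = 2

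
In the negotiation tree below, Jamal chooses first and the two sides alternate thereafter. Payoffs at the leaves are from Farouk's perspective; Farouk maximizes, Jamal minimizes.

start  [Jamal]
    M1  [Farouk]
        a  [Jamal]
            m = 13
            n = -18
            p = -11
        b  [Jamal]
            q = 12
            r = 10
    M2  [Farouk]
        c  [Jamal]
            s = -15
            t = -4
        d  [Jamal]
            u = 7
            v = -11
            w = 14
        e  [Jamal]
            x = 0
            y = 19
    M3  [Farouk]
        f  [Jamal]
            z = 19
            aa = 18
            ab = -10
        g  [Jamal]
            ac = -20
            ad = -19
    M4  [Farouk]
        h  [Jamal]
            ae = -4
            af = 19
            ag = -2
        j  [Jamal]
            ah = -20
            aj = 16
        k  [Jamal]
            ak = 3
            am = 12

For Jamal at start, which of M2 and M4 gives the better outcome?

c (Jamal): min(-15, -4) = -15
d (Jamal): min(7, -11, 14) = -11
e (Jamal): min(0, 19) = 0
M2 (Farouk): max(-15, -11, 0) = 0
h (Jamal): min(-4, 19, -2) = -4
j (Jamal): min(-20, 16) = -20
k (Jamal): min(3, 12) = 3
M4 (Farouk): max(-4, -20, 3) = 3
Jamal prefers the lower value; M2=0, M4=3. M2 is better since 0 < 3.

M2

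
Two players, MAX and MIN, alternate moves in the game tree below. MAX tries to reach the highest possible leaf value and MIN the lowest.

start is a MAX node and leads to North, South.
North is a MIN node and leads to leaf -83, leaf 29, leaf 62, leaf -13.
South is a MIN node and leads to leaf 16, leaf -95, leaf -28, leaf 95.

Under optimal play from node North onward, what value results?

North (MIN): min(-83, 29, 62, -13) = -83

-83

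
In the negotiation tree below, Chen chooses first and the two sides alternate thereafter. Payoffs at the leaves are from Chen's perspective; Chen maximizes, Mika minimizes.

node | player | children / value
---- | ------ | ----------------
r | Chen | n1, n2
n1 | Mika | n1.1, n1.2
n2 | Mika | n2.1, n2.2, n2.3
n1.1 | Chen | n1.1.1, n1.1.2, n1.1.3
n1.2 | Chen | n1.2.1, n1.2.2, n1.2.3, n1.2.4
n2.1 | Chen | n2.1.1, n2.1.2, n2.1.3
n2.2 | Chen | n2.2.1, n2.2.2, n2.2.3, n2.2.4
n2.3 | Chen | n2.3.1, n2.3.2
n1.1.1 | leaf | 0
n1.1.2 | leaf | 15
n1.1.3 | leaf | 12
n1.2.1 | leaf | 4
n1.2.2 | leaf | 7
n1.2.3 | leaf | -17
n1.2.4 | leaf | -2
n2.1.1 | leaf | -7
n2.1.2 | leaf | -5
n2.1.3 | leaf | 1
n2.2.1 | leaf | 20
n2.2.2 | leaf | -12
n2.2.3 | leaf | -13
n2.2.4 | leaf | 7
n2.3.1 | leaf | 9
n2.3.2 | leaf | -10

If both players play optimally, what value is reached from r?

7

n1.1 (Chen): max(0, 15, 12) = 15
n1.2 (Chen): max(4, 7, -17, -2) = 7
n1 (Mika): min(15, 7) = 7
n2.1 (Chen): max(-7, -5, 1) = 1
n2.2 (Chen): max(20, -12, -13, 7) = 20
n2.3 (Chen): max(9, -10) = 9
n2 (Mika): min(1, 20, 9) = 1
r (Chen): max(7, 1) = 7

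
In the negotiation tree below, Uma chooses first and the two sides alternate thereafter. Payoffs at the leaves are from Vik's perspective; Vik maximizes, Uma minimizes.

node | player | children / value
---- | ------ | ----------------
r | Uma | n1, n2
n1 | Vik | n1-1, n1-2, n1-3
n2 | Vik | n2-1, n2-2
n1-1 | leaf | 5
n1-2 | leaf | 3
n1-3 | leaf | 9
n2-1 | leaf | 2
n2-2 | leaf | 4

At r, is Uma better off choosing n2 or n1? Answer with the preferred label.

n2 (Vik): max(2, 4) = 4
n1 (Vik): max(5, 3, 9) = 9
Uma prefers the lower value; n2=4, n1=9. n2 is better since 4 < 9.

n2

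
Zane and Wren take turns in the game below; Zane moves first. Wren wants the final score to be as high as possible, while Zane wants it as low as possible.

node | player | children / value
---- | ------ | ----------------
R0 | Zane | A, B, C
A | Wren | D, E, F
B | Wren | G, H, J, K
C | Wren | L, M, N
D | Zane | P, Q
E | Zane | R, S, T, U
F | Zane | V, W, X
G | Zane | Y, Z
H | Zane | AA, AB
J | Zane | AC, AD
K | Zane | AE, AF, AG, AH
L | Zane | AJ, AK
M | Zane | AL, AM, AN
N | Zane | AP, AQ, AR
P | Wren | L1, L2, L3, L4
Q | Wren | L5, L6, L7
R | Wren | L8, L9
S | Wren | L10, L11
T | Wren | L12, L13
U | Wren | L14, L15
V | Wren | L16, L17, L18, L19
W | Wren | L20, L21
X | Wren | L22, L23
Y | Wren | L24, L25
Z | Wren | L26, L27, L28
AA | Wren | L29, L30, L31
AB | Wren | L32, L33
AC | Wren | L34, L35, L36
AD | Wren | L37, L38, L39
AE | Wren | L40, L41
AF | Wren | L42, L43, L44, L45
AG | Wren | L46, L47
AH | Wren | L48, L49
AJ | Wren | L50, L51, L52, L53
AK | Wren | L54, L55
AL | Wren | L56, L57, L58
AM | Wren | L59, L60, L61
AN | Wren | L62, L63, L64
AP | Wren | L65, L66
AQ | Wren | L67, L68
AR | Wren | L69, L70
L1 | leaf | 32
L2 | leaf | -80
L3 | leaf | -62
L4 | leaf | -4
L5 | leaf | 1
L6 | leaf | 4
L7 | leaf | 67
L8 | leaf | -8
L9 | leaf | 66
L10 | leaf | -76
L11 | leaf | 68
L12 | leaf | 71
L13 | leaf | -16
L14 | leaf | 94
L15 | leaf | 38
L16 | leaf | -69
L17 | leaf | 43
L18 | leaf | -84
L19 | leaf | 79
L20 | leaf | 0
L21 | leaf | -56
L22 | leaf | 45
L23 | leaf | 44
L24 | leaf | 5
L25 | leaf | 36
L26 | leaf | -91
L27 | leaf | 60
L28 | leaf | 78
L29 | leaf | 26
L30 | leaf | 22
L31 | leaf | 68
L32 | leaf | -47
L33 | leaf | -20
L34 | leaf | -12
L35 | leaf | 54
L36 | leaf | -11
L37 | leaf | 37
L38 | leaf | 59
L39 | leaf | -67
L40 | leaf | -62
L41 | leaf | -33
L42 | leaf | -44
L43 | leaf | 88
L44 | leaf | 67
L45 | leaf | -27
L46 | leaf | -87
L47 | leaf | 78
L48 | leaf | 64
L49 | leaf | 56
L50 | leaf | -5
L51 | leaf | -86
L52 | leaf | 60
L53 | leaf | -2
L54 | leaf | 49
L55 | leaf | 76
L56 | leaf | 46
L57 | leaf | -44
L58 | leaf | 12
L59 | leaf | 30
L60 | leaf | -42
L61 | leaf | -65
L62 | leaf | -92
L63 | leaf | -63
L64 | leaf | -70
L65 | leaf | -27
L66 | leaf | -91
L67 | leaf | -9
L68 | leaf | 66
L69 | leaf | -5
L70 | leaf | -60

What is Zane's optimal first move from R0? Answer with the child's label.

B

P (Wren): max(32, -80, -62, -4) = 32
Q (Wren): max(1, 4, 67) = 67
D (Zane): min(32, 67) = 32
R (Wren): max(-8, 66) = 66
S (Wren): max(-76, 68) = 68
T (Wren): max(71, -16) = 71
U (Wren): max(94, 38) = 94
E (Zane): min(66, 68, 71, 94) = 66
V (Wren): max(-69, 43, -84, 79) = 79
W (Wren): max(0, -56) = 0
X (Wren): max(45, 44) = 45
F (Zane): min(79, 0, 45) = 0
A (Wren): max(32, 66, 0) = 66
Y (Wren): max(5, 36) = 36
Z (Wren): max(-91, 60, 78) = 78
G (Zane): min(36, 78) = 36
AA (Wren): max(26, 22, 68) = 68
AB (Wren): max(-47, -20) = -20
H (Zane): min(68, -20) = -20
AC (Wren): max(-12, 54, -11) = 54
AD (Wren): max(37, 59, -67) = 59
J (Zane): min(54, 59) = 54
AE (Wren): max(-62, -33) = -33
AF (Wren): max(-44, 88, 67, -27) = 88
AG (Wren): max(-87, 78) = 78
AH (Wren): max(64, 56) = 64
K (Zane): min(-33, 88, 78, 64) = -33
B (Wren): max(36, -20, 54, -33) = 54
AJ (Wren): max(-5, -86, 60, -2) = 60
AK (Wren): max(49, 76) = 76
L (Zane): min(60, 76) = 60
AL (Wren): max(46, -44, 12) = 46
AM (Wren): max(30, -42, -65) = 30
AN (Wren): max(-92, -63, -70) = -63
M (Zane): min(46, 30, -63) = -63
AP (Wren): max(-27, -91) = -27
AQ (Wren): max(-9, 66) = 66
AR (Wren): max(-5, -60) = -5
N (Zane): min(-27, 66, -5) = -27
C (Wren): max(60, -63, -27) = 60
R0 (Zane): min(66, 54, 60) = 54
Zane at R0 wants the lowest of {A=66, B=54, C=60}, so chooses B.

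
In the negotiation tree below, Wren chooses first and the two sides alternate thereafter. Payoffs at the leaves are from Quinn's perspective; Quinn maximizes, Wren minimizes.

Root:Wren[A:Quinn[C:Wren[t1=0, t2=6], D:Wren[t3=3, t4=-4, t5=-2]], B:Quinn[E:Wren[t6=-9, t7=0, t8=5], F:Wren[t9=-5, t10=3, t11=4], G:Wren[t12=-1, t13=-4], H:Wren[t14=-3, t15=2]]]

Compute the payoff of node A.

0

C (Wren): min(0, 6) = 0
D (Wren): min(3, -4, -2) = -4
A (Quinn): max(0, -4) = 0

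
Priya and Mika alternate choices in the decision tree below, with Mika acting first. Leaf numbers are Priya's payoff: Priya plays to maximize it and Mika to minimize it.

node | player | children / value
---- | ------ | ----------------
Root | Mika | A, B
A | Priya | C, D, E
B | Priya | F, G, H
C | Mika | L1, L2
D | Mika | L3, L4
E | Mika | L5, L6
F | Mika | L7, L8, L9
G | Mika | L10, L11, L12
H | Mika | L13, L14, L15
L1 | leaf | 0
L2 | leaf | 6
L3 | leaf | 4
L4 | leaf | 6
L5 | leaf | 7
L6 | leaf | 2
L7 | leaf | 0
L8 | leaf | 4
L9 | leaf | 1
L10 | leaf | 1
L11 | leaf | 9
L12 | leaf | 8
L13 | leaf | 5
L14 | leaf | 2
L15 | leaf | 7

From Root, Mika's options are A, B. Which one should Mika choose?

C (Mika): min(0, 6) = 0
D (Mika): min(4, 6) = 4
E (Mika): min(7, 2) = 2
A (Priya): max(0, 4, 2) = 4
F (Mika): min(0, 4, 1) = 0
G (Mika): min(1, 9, 8) = 1
H (Mika): min(5, 2, 7) = 2
B (Priya): max(0, 1, 2) = 2
Root (Mika): min(4, 2) = 2
Mika at Root wants the lowest of {A=4, B=2}, so chooses B.

B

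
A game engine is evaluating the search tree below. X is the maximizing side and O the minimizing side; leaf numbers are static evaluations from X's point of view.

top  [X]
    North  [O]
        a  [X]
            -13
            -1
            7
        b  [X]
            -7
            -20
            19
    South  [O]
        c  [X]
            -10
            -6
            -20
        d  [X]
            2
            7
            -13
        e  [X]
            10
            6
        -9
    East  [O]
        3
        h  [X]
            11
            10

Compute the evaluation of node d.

d (X): max(2, 7, -13) = 7

7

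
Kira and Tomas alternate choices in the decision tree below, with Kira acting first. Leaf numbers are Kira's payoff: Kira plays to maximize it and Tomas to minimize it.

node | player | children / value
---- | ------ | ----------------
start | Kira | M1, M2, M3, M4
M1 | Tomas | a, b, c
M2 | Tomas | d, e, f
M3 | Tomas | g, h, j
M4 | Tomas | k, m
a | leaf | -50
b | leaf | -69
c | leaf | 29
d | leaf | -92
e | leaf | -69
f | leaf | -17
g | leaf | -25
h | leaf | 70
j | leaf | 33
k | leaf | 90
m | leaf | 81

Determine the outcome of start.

81

M1 (Tomas): min(-50, -69, 29) = -69
M2 (Tomas): min(-92, -69, -17) = -92
M3 (Tomas): min(-25, 70, 33) = -25
M4 (Tomas): min(90, 81) = 81
start (Kira): max(-69, -92, -25, 81) = 81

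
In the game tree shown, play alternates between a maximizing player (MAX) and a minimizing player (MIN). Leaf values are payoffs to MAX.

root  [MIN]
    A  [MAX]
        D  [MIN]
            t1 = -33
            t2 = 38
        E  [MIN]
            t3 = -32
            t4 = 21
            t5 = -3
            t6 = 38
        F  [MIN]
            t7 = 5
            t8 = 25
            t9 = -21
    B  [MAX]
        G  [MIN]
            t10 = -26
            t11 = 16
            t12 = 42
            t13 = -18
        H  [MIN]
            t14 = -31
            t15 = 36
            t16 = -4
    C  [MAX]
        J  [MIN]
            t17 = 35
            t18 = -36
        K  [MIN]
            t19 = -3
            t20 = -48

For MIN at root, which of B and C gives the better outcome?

G (MIN): min(-26, 16, 42, -18) = -26
H (MIN): min(-31, 36, -4) = -31
B (MAX): max(-26, -31) = -26
J (MIN): min(35, -36) = -36
K (MIN): min(-3, -48) = -48
C (MAX): max(-36, -48) = -36
MIN prefers the lower value; B=-26, C=-36. C is better since -36 < -26.

C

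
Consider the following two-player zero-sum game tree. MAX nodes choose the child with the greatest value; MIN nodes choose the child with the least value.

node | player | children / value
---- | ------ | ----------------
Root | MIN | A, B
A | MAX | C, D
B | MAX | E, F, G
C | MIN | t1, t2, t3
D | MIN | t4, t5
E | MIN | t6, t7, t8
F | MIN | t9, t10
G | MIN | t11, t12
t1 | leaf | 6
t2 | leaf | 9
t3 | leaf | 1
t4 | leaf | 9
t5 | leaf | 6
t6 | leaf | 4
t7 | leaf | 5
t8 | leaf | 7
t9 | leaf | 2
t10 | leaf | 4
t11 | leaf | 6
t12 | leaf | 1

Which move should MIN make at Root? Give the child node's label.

C (MIN): min(6, 9, 1) = 1
D (MIN): min(9, 6) = 6
A (MAX): max(1, 6) = 6
E (MIN): min(4, 5, 7) = 4
F (MIN): min(2, 4) = 2
G (MIN): min(6, 1) = 1
B (MAX): max(4, 2, 1) = 4
Root (MIN): min(6, 4) = 4
MIN at Root wants the lowest of {A=6, B=4}, so chooses B.

B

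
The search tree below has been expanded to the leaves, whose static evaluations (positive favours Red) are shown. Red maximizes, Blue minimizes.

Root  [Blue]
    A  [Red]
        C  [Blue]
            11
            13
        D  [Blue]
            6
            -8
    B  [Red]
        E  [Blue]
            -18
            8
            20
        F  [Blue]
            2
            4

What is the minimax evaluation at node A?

C (Blue): min(11, 13) = 11
D (Blue): min(6, -8) = -8
A (Red): max(11, -8) = 11

11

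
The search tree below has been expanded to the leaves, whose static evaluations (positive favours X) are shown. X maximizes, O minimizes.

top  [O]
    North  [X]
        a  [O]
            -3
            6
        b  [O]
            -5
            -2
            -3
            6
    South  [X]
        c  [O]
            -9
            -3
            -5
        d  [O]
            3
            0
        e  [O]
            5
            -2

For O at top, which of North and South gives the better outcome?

a (O): min(-3, 6) = -3
b (O): min(-5, -2, -3, 6) = -5
North (X): max(-3, -5) = -3
c (O): min(-9, -3, -5) = -9
d (O): min(3, 0) = 0
e (O): min(5, -2) = -2
South (X): max(-9, 0, -2) = 0
O prefers the lower value; North=-3, South=0. North is better since -3 < 0.

North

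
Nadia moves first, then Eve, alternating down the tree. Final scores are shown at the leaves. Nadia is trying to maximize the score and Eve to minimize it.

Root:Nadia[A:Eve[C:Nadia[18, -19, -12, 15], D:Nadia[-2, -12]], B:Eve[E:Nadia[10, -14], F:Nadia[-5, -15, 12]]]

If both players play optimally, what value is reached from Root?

10

C (Nadia): max(18, -19, -12, 15) = 18
D (Nadia): max(-2, -12) = -2
A (Eve): min(18, -2) = -2
E (Nadia): max(10, -14) = 10
F (Nadia): max(-5, -15, 12) = 12
B (Eve): min(10, 12) = 10
Root (Nadia): max(-2, 10) = 10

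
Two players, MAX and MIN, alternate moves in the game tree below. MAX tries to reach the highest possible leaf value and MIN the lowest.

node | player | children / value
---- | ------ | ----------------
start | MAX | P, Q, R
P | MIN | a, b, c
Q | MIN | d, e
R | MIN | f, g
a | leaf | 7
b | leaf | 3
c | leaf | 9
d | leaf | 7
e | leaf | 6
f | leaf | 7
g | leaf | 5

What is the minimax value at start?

6

P (MIN): min(7, 3, 9) = 3
Q (MIN): min(7, 6) = 6
R (MIN): min(7, 5) = 5
start (MAX): max(3, 6, 5) = 6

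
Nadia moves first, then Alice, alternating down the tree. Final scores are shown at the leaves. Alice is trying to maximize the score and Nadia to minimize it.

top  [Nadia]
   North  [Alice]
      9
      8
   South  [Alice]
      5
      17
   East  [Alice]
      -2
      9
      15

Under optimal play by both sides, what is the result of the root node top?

9

North (Alice): max(9, 8) = 9
South (Alice): max(5, 17) = 17
East (Alice): max(-2, 9, 15) = 15
top (Nadia): min(9, 17, 15) = 9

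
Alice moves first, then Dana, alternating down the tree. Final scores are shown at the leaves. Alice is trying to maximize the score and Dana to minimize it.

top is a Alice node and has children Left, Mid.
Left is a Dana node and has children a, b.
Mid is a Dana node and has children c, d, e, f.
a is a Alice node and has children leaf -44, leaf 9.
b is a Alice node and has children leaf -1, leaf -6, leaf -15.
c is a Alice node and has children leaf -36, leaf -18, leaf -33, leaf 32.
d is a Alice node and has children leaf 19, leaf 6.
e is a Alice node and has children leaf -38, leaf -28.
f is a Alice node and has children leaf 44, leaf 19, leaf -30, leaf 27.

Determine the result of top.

a (Alice): max(-44, 9) = 9
b (Alice): max(-1, -6, -15) = -1
Left (Dana): min(9, -1) = -1
c (Alice): max(-36, -18, -33, 32) = 32
d (Alice): max(19, 6) = 19
e (Alice): max(-38, -28) = -28
f (Alice): max(44, 19, -30, 27) = 44
Mid (Dana): min(32, 19, -28, 44) = -28
top (Alice): max(-1, -28) = -1

-1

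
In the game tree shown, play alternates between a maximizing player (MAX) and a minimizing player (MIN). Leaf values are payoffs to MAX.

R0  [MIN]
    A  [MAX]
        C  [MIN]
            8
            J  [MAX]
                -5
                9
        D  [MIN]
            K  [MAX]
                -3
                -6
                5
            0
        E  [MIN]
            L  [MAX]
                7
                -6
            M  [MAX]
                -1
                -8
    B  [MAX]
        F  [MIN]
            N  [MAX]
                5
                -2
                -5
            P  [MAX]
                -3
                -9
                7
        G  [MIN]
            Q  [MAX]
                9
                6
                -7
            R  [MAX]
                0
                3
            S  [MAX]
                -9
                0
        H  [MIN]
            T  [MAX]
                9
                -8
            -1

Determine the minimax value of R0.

J (MAX): max(-5, 9) = 9
C (MIN): min(8, 9) = 8
K (MAX): max(-3, -6, 5) = 5
D (MIN): min(5, 0) = 0
L (MAX): max(7, -6) = 7
M (MAX): max(-1, -8) = -1
E (MIN): min(7, -1) = -1
A (MAX): max(8, 0, -1) = 8
N (MAX): max(5, -2, -5) = 5
P (MAX): max(-3, -9, 7) = 7
F (MIN): min(5, 7) = 5
Q (MAX): max(9, 6, -7) = 9
R (MAX): max(0, 3) = 3
S (MAX): max(-9, 0) = 0
G (MIN): min(9, 3, 0) = 0
T (MAX): max(9, -8) = 9
H (MIN): min(9, -1) = -1
B (MAX): max(5, 0, -1) = 5
R0 (MIN): min(8, 5) = 5

5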